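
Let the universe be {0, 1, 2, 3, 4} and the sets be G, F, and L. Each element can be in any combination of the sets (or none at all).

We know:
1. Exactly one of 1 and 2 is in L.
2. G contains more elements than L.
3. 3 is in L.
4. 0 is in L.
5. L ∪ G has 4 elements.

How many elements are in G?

4

From (3): 3 ∈ L.
From (4): 0 ∈ L.
Suppose 0 ∉ G: no assignment then satisfies all the clues, so 0 ∈ G.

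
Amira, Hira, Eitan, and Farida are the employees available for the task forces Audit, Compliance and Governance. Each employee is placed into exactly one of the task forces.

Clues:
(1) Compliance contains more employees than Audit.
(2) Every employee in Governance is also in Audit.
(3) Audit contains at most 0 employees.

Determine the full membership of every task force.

(3): Audit already has 0, so the rest are out.
(2) contrapositive: Amira ∉ Governance.
(2) contrapositive: Hira ∉ Governance.
(2) contrapositive: Eitan ∉ Governance.
(2) contrapositive: Farida ∉ Governance.
Only one task force left: Amira ∈ Compliance.
Only one task force left: Hira ∈ Compliance.
Only one task force left: Eitan ∈ Compliance.
Only one task force left: Farida ∈ Compliance.

Audit = {}; Compliance = {Amira, Eitan, Farida, Hira}; Governance = {}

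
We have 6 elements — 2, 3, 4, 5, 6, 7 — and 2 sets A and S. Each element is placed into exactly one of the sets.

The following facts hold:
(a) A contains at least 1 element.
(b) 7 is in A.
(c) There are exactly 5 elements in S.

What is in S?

S = {2, 3, 4, 5, 6}

From (b): 7 ∈ A.
(c): only 5 candidates remain for S, so all are in.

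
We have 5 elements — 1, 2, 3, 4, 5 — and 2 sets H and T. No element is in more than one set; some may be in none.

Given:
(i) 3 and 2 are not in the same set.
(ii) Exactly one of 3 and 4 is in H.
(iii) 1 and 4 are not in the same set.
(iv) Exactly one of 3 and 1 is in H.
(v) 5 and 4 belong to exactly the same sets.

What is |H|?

1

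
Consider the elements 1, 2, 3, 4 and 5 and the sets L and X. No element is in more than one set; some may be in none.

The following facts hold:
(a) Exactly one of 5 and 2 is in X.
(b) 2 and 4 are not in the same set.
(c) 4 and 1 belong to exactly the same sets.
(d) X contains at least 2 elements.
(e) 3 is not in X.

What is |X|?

3

From (e): 3 ∉ X.
Suppose 1 ∈ L: no assignment then satisfies all the clues, so 1 ∉ L.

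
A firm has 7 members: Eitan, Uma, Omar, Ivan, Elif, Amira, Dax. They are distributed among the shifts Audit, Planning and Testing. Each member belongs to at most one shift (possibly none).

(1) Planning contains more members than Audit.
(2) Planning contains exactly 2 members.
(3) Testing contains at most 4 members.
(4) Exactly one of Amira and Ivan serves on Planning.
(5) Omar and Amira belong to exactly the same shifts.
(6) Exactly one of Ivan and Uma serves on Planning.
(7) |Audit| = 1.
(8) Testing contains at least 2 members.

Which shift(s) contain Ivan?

Ivan: Planning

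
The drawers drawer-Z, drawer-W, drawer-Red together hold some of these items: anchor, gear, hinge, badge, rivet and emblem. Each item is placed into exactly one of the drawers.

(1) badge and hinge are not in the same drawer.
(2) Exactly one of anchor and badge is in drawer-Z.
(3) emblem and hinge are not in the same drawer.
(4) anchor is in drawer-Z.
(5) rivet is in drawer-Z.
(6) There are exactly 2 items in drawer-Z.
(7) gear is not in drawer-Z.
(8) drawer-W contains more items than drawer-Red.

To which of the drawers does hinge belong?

hinge: drawer-Red

From (4): anchor ∈ drawer-Z.
From (5): rivet ∈ drawer-Z.
From (7): gear ∉ drawer-Z.
(2) (exactly one): badge ∉ drawer-Z.
(6): drawer-Z already has 2, so the rest are out.
Suppose hinge ∈ drawer-W: no assignment then satisfies all the clues, so hinge ∉ drawer-W.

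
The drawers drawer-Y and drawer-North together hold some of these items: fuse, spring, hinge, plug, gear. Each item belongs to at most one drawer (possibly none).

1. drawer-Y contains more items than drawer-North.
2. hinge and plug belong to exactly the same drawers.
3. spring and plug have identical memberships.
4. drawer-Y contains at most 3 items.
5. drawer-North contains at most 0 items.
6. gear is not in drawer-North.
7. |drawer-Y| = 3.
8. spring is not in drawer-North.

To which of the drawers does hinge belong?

hinge: drawer-Y

From (6): gear ∉ drawer-North.
From (8): spring ∉ drawer-North.
(3): plug matches spring: plug ∉ drawer-North.
(5): drawer-North already has 0, so the rest are out.
Suppose hinge ∉ drawer-Y: no assignment then satisfies all the clues, so hinge ∈ drawer-Y.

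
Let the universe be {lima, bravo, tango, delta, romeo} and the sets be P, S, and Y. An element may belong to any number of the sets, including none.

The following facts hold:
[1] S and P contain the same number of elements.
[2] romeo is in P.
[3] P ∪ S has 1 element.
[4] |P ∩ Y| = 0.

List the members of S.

S = {romeo}

From (2): romeo ∈ P.
Suppose lima ∈ S: no assignment then satisfies all the clues, so lima ∉ S.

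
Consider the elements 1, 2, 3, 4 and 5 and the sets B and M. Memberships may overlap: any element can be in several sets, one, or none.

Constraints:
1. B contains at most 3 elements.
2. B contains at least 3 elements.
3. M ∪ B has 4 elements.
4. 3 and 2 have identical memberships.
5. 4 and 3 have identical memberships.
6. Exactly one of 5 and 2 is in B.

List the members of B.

B = {2, 3, 4}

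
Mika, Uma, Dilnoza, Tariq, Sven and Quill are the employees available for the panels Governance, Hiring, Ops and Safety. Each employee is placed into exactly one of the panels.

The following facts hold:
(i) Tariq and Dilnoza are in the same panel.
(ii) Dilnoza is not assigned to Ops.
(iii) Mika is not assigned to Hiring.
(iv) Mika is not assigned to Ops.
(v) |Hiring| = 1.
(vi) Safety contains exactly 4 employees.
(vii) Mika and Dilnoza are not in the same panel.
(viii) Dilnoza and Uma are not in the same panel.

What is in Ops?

Ops = {}

From (ii): Dilnoza ∉ Ops.
From (iii): Mika ∉ Hiring.
From (iv): Mika ∉ Ops.
(i): Tariq matches Dilnoza: Tariq ∉ Ops.
Suppose Uma ∈ Ops: no assignment then satisfies all the clues, so Uma ∉ Ops.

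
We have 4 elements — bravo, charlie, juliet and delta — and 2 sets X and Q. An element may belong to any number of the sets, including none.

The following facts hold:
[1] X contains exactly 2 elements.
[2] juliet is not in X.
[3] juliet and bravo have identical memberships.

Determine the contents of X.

X = {charlie, delta}

From (2): juliet ∉ X.
(3): bravo matches juliet: bravo ∉ X.
(1): only 2 candidates remain for X, so all are in.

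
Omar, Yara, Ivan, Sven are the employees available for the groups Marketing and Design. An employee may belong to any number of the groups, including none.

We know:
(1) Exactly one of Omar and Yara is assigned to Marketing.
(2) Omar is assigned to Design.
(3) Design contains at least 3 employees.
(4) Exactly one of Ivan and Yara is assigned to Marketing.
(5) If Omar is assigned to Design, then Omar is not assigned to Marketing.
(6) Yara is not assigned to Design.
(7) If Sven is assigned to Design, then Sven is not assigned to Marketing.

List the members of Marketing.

From (2): Omar ∈ Design.
From (6): Yara ∉ Design.
(3): only 3 candidates remain for Design, so all are in.
(5): Omar ∉ Marketing.
(7): Sven ∉ Marketing.
(1) (exactly one): Yara ∈ Marketing.
(4) (exactly one): Ivan ∉ Marketing.

Marketing = {Yara}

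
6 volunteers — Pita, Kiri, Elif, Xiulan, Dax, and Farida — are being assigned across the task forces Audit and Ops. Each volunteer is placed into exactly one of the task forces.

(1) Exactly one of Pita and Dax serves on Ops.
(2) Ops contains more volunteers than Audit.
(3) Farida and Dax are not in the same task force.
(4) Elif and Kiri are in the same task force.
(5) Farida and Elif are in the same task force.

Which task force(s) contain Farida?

Farida: Ops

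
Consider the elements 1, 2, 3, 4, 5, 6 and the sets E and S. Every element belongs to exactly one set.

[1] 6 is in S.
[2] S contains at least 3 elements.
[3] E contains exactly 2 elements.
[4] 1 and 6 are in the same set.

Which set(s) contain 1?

1: S

From (1): 6 ∈ S.
(4): 1 matches 6: 1 ∉ E.
(4): 1 matches 6: 1 ∈ S.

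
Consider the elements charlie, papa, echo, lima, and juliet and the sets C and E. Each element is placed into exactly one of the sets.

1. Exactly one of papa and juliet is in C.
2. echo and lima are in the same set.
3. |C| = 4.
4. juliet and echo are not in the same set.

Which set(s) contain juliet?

juliet: E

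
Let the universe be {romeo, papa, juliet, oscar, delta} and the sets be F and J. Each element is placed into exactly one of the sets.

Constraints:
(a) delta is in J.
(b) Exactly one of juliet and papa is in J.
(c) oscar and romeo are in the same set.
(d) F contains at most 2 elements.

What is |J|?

4

From (a): delta ∈ J.
Suppose romeo ∈ F: no assignment then satisfies all the clues, so romeo ∉ F.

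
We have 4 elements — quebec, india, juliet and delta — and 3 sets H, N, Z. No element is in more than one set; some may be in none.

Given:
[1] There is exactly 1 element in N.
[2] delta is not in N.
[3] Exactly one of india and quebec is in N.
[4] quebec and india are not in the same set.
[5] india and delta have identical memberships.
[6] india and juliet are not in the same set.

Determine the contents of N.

N = {quebec}

From (2): delta ∉ N.
(5): india matches delta: india ∉ N.
(3) (exactly one): quebec ∈ N.
(1): N already has 1, so the rest are out.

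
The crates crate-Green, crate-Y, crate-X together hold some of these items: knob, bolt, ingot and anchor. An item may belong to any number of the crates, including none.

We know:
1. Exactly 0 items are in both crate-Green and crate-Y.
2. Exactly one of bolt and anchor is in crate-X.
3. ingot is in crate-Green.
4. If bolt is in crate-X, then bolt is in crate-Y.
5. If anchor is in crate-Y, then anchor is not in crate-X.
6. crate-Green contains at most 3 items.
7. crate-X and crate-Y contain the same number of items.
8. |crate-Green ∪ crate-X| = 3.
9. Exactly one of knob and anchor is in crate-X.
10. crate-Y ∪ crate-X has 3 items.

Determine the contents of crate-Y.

crate-Y = {anchor, bolt}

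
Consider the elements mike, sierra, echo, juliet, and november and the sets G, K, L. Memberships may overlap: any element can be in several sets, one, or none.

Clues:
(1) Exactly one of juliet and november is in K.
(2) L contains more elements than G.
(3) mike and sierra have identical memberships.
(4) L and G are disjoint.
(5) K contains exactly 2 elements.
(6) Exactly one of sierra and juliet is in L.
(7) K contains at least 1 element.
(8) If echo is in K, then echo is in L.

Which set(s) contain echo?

echo: K, L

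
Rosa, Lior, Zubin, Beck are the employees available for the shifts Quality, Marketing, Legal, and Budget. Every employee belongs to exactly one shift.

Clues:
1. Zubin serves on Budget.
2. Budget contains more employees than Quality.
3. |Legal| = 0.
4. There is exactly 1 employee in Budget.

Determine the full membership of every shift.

Quality = {}; Marketing = {Beck, Lior, Rosa}; Legal = {}; Budget = {Zubin}

From (1): Zubin ∈ Budget.
(3): Legal already has 0, so the rest are out.
(4): Budget already has 1, so the rest are out.
Suppose Rosa ∈ Quality: no assignment then satisfies all the clues, so Rosa ∉ Quality.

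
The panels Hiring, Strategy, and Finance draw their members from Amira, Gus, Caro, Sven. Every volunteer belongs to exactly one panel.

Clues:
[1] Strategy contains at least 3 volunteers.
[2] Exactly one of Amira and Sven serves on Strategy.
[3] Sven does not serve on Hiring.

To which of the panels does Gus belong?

Gus: Strategy

From (3): Sven ∉ Hiring.
Suppose Gus ∈ Hiring: no assignment then satisfies all the clues, so Gus ∉ Hiring.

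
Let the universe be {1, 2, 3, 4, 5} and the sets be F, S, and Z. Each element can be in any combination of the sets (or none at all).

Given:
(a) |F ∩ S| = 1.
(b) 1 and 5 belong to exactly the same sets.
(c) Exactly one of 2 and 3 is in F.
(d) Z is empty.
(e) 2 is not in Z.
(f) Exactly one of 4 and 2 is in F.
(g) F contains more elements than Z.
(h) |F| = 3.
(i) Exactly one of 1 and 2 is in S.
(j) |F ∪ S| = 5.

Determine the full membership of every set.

F = {1, 2, 5}; S = {2, 3, 4}; Z = {}

From (e): 2 ∉ Z.
(d): Z already has 0, so the rest are out.
Suppose 1 ∉ F: no assignment then satisfies all the clues, so 1 ∈ F.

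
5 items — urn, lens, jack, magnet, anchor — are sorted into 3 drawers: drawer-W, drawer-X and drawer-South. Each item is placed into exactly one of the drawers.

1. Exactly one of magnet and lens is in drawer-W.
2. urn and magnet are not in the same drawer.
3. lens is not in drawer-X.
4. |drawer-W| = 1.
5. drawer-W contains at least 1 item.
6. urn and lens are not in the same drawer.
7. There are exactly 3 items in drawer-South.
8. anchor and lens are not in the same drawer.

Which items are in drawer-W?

From (3): lens ∉ drawer-X.
Suppose urn ∈ drawer-W: no assignment then satisfies all the clues, so urn ∉ drawer-W.

drawer-W = {lens}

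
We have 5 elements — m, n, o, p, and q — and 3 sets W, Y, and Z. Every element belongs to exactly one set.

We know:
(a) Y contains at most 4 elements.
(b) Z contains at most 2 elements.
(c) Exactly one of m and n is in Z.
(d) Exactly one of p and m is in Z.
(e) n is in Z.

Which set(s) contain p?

p: Z

From (e): n ∈ Z.
(c) (exactly one): m ∉ Z.
(d) (exactly one): p ∈ Z.
(b): Z already has 2, so the rest are out.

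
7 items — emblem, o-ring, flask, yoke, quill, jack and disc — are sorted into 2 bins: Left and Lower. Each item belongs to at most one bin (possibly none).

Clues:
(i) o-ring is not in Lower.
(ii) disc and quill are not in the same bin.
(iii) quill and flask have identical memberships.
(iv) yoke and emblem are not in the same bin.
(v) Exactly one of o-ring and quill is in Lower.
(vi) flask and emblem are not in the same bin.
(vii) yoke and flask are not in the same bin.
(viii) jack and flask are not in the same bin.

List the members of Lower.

From (i): o-ring ∉ Lower.
(v) (exactly one): quill ∈ Lower.
(ii): disc ∉ Lower.
(iii): flask matches quill: flask ∉ Left.
(iii): flask matches quill: flask ∈ Lower.
(vi): emblem ∉ Lower.
(vii): yoke ∉ Lower.
(viii): jack ∉ Lower.

Lower = {flask, quill}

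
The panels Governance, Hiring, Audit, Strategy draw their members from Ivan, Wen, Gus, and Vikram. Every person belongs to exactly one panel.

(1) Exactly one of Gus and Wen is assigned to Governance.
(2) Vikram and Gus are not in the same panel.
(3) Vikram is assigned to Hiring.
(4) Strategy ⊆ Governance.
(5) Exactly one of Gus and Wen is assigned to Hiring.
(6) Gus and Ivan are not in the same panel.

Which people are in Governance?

From (3): Vikram ∈ Hiring.
(2): Gus ∉ Hiring.
(5) (exactly one): Wen ∈ Hiring.
(1) (exactly one): Gus ∈ Governance.
(6): Ivan ∉ Governance.
(4) contrapositive: Ivan ∉ Strategy.

Governance = {Gus}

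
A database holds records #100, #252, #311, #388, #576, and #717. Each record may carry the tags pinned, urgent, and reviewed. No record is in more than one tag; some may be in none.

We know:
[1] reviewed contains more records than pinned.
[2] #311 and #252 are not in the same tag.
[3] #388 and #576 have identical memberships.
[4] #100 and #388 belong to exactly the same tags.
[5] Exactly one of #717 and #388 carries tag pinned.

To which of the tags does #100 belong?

#100: reviewed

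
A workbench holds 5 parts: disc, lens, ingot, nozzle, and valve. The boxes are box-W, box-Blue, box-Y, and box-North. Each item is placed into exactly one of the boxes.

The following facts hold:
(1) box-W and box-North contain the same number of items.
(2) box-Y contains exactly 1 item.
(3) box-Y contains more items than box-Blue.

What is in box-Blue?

box-Blue = {}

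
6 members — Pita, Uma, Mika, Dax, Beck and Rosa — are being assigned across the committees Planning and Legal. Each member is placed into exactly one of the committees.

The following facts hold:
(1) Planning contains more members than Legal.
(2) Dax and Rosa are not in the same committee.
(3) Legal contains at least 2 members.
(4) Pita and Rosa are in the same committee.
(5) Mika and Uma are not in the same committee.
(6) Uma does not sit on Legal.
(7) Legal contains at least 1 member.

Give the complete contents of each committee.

Planning = {Beck, Pita, Rosa, Uma}; Legal = {Dax, Mika}

From (6): Uma ∉ Legal.
Only one committee left: Uma ∈ Planning.
(5): Mika ∉ Planning.
Only one committee left: Mika ∈ Legal.
Suppose Pita ∉ Planning: no assignment then satisfies all the clues, so Pita ∈ Planning.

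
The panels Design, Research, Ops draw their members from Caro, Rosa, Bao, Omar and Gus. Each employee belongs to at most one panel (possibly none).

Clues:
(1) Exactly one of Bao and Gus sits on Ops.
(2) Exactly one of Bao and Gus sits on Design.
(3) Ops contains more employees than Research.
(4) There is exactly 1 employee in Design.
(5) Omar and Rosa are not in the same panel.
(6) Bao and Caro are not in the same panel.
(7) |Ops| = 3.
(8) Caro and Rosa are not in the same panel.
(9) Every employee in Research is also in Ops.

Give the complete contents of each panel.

Design = {Bao}; Research = {}; Ops = {Caro, Gus, Omar}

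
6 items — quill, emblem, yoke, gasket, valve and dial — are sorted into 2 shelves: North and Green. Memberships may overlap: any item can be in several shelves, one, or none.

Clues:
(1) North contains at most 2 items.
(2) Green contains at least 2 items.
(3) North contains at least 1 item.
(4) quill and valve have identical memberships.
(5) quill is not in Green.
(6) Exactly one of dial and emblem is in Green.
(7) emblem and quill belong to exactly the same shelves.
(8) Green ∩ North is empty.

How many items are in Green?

From (5): quill ∉ Green.
(4): valve matches quill: valve ∉ Green.
(7): emblem matches quill: emblem ∉ Green.
(6) (exactly one): dial ∈ Green.
(8) (disjoint): dial ∉ North.
Suppose quill ∈ North: no assignment then satisfies all the clues, so quill ∉ North.

2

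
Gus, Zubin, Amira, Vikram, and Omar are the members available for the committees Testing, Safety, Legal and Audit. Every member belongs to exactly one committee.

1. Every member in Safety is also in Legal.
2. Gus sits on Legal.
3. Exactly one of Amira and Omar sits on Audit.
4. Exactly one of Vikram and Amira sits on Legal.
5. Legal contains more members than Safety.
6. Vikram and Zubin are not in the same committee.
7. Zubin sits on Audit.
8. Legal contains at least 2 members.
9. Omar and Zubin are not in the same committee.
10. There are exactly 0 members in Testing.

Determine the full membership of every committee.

Testing = {}; Safety = {}; Legal = {Gus, Omar, Vikram}; Audit = {Amira, Zubin}

From (2): Gus ∈ Legal.
From (7): Zubin ∈ Audit.
(6): Vikram ∉ Audit.
(9): Omar ∉ Audit.
(10): Testing already has 0, so the rest are out.
(3) (exactly one): Amira ∈ Audit.
(4) (exactly one): Vikram ∈ Legal.
Suppose Omar ∈ Safety: no assignment then satisfies all the clues, so Omar ∉ Safety.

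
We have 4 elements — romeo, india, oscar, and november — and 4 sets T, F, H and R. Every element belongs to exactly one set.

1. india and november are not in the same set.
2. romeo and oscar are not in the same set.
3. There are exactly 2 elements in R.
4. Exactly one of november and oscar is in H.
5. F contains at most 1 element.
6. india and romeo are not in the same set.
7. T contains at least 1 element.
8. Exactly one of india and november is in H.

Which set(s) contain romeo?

romeo: T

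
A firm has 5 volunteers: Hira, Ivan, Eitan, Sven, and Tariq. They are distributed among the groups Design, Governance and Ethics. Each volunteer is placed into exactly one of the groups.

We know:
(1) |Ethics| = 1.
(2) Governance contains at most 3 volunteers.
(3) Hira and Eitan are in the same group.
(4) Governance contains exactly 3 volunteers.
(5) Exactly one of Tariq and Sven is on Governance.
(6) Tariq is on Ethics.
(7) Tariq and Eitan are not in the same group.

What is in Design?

Design = {Ivan}

From (6): Tariq ∈ Ethics.
(1): Ethics already has 1, so the rest are out.
(5) (exactly one): Sven ∈ Governance.
Suppose Hira ∈ Design: no assignment then satisfies all the clues, so Hira ∉ Design.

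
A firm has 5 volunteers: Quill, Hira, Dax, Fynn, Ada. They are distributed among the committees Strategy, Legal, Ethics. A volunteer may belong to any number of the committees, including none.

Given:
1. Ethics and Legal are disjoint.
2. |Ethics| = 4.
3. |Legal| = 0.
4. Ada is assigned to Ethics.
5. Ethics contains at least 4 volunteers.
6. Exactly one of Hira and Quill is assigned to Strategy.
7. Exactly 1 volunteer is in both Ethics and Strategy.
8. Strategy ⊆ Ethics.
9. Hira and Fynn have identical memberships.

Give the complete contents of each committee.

Strategy = {Quill}; Legal = {}; Ethics = {Ada, Fynn, Hira, Quill}

From (4): Ada ∈ Ethics.
(1) (disjoint): Ada ∉ Legal.
(3): Legal already has 0, so the rest are out.
Suppose Quill ∉ Strategy: no assignment then satisfies all the clues, so Quill ∈ Strategy.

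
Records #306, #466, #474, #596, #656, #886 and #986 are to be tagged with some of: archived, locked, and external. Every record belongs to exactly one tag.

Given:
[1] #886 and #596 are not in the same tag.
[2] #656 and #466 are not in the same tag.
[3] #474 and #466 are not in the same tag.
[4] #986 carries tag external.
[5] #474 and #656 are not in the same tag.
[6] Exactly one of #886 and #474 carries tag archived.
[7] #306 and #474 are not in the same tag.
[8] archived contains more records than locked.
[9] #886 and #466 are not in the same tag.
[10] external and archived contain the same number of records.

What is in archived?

archived = {#306, #656, #886}

From (4): #986 ∈ external.
Suppose #306 ∉ archived: no assignment then satisfies all the clues, so #306 ∈ archived.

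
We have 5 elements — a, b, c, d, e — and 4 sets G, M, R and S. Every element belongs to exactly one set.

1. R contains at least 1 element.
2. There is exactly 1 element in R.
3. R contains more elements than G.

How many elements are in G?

0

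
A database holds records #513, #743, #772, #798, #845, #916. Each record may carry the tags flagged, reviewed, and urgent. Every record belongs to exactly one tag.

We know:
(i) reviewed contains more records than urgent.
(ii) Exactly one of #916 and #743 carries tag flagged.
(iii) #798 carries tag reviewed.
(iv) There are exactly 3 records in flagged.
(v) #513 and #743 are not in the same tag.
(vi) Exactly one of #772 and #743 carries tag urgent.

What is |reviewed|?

2

From (iii): #798 ∈ reviewed.
Suppose #513 ∈ urgent: no assignment then satisfies all the clues, so #513 ∉ urgent.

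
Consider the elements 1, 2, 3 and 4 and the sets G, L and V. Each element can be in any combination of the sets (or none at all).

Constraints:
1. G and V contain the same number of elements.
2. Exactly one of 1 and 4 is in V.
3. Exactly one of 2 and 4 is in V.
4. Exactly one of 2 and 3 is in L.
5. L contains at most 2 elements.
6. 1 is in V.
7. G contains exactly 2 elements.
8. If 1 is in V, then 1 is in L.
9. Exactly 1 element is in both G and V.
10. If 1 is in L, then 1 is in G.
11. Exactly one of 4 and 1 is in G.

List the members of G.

G = {1, 3}

From (6): 1 ∈ V.
(2) (exactly one): 4 ∉ V.
(3) (exactly one): 2 ∈ V.
(8): 1 ∈ L.
(10): 1 ∈ G.
(11) (exactly one): 4 ∉ G.
Suppose 2 ∈ G: no assignment then satisfies all the clues, so 2 ∉ G.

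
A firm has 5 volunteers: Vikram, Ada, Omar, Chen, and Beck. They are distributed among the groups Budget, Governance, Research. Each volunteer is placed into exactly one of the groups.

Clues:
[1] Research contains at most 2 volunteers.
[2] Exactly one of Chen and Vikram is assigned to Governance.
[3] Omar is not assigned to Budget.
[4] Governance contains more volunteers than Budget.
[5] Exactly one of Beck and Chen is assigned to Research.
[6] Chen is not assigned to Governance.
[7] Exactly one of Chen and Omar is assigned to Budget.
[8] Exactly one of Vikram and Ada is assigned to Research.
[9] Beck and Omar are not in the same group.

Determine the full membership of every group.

From (3): Omar ∉ Budget.
From (6): Chen ∉ Governance.
(2) (exactly one): Vikram ∈ Governance.
(7) (exactly one): Chen ∈ Budget.
(8) (exactly one): Ada ∈ Research.
(5) (exactly one): Beck ∈ Research.
(9): Omar ∉ Research.
Only one group left: Omar ∈ Governance.

Budget = {Chen}; Governance = {Omar, Vikram}; Research = {Ada, Beck}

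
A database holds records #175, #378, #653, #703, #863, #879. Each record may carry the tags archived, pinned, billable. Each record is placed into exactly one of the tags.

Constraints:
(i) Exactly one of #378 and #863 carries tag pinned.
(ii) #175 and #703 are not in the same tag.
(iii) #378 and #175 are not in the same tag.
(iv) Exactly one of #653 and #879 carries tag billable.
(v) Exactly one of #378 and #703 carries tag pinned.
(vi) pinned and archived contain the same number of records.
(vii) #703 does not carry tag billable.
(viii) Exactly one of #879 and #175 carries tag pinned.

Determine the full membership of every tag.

archived = {#703, #863}; pinned = {#378, #879}; billable = {#175, #653}

From (vii): #703 ∉ billable.
Suppose #175 ∈ archived: no assignment then satisfies all the clues, so #175 ∉ archived.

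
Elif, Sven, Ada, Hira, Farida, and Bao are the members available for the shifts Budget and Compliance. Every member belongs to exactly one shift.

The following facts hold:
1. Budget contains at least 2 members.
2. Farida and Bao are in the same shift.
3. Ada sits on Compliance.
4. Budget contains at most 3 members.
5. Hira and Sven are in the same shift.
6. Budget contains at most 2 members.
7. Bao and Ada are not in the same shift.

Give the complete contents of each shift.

From (3): Ada ∈ Compliance.
(7): Bao ∉ Compliance.
Only one shift left: Bao ∈ Budget.
(2): Farida matches Bao: Farida ∈ Budget.
(6): Budget already has 2, so the rest are out.
Only one shift left: Elif ∈ Compliance.
Only one shift left: Sven ∈ Compliance.
Only one shift left: Hira ∈ Compliance.

Budget = {Bao, Farida}; Compliance = {Ada, Elif, Hira, Sven}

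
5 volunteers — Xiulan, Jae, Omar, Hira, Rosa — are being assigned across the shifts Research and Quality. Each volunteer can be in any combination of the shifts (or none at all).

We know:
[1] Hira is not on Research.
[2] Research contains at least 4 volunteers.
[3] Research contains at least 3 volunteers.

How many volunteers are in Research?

4

From (1): Hira ∉ Research.
(2): only 4 candidates remain for Research, so all are in.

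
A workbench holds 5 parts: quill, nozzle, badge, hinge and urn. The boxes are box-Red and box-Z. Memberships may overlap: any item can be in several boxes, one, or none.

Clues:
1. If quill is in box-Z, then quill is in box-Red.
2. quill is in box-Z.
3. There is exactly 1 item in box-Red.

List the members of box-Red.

box-Red = {quill}

From (2): quill ∈ box-Z.
(1): quill ∈ box-Red.
(3): box-Red already has 1, so the rest are out.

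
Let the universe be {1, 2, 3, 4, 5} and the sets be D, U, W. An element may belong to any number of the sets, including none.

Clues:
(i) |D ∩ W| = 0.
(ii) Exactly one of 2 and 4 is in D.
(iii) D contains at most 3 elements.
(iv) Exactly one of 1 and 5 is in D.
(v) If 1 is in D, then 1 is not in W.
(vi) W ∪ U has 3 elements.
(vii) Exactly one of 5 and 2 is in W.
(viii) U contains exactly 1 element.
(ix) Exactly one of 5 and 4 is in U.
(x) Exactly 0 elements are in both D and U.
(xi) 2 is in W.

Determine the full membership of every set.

D = {1, 4}; U = {5}; W = {2, 3}

From (xi): 2 ∈ W.
(vii) (exactly one): 5 ∉ W.
Suppose 1 ∉ D: no assignment then satisfies all the clues, so 1 ∈ D.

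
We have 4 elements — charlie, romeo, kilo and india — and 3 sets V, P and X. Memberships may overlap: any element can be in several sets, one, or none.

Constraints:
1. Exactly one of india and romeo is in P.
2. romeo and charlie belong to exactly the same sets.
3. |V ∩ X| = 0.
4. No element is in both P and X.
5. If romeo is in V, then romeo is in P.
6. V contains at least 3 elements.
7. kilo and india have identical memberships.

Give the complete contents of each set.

V = {charlie, india, kilo, romeo}; P = {charlie, romeo}; X = {}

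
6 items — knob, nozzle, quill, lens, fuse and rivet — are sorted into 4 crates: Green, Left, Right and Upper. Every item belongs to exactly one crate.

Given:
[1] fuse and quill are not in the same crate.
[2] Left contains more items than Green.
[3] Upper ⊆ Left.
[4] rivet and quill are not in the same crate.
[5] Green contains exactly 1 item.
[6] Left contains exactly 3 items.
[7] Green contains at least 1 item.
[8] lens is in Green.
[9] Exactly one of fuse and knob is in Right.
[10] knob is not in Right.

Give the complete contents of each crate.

Green = {lens}; Left = {knob, nozzle, quill}; Right = {fuse, rivet}; Upper = {}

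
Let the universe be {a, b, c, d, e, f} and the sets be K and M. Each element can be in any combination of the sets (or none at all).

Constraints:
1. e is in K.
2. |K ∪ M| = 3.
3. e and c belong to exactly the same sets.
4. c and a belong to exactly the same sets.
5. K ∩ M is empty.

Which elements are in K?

From (1): e ∈ K.
(3): c matches e: c ∈ K.
(4): a matches c: a ∈ K.
(5) (disjoint): a ∉ M.
(5) (disjoint): c ∉ M.
(5) (disjoint): e ∉ M.
Suppose b ∈ K: no assignment then satisfies all the clues, so b ∉ K.

K = {a, c, e}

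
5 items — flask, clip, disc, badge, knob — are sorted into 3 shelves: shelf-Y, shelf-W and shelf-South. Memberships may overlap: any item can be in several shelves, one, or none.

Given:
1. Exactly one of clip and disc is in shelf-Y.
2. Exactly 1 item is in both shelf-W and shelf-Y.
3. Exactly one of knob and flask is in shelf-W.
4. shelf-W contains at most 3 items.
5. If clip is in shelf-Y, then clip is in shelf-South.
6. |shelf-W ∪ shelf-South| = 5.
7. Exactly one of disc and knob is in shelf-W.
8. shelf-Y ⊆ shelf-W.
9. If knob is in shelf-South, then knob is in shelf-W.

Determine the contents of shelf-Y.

shelf-Y = {clip}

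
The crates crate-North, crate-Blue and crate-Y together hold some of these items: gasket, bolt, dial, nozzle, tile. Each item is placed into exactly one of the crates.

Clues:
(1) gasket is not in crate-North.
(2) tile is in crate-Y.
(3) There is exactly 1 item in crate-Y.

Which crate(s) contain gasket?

gasket: crate-Blue

From (1): gasket ∉ crate-North.
From (2): tile ∈ crate-Y.
(3): crate-Y already has 1, so the rest are out.
Only one crate left: gasket ∈ crate-Blue.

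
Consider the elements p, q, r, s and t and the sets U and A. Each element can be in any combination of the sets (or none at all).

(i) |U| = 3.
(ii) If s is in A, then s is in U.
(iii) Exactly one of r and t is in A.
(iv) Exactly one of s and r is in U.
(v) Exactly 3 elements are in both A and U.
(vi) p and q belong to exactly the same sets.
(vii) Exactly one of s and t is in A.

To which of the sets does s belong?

s: A, U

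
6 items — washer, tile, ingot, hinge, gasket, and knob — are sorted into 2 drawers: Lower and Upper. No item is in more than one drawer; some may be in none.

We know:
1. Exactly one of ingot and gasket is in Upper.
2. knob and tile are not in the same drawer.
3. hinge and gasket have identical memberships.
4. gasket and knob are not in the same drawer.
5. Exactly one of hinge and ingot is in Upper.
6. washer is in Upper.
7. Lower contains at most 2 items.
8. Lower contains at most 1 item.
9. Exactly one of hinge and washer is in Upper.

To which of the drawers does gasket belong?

From (6): washer ∈ Upper.
(9) (exactly one): hinge ∉ Upper.
(3): gasket matches hinge: gasket ∉ Upper.
(5) (exactly one): ingot ∈ Upper.
Suppose gasket ∈ Lower: no assignment then satisfies all the clues, so gasket ∉ Lower.

gasket: none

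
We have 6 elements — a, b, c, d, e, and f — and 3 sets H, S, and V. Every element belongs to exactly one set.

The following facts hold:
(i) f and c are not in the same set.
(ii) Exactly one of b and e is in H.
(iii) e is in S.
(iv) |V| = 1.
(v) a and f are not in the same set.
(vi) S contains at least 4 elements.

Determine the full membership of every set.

H = {b}; S = {a, c, d, e}; V = {f}

From (iii): e ∈ S.
(ii) (exactly one): b ∈ H.
Suppose a ∈ H: no assignment then satisfies all the clues, so a ∉ H.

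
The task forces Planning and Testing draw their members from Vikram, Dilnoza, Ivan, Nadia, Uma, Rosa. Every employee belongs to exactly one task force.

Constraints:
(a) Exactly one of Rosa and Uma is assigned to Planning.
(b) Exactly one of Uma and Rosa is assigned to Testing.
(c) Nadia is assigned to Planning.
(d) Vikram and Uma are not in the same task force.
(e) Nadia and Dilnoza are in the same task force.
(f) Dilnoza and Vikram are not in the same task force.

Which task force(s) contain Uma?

From (c): Nadia ∈ Planning.
(e): Dilnoza matches Nadia: Dilnoza ∈ Planning.
(f): Vikram ∉ Planning.
Only one task force left: Vikram ∈ Testing.
(d): Uma ∉ Testing.
Only one task force left: Uma ∈ Planning.
(a) (exactly one): Rosa ∉ Planning.
(b) (exactly one): Rosa ∈ Testing.

Uma: Planning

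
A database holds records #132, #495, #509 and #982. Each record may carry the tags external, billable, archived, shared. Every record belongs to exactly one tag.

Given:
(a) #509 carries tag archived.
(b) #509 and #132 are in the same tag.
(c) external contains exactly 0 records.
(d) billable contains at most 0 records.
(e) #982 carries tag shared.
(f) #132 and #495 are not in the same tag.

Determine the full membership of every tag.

external = {}; billable = {}; archived = {#132, #509}; shared = {#495, #982}

From (a): #509 ∈ archived.
From (e): #982 ∈ shared.
(b): #132 matches #509: #132 ∉ external.
(b): #132 matches #509: #132 ∉ billable.
(b): #132 matches #509: #132 ∈ archived.
(c): external already has 0, so the rest are out.
(d): billable already has 0, so the rest are out.
(f): #495 ∉ archived.
Only one tag left: #495 ∈ shared.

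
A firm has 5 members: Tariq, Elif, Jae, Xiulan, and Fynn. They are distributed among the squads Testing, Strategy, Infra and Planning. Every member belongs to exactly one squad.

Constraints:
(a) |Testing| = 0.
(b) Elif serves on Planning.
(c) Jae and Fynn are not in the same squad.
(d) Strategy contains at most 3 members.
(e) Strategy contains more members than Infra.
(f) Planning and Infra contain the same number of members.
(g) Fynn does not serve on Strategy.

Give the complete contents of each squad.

Testing = {}; Strategy = {Jae, Tariq, Xiulan}; Infra = {Fynn}; Planning = {Elif}

From (b): Elif ∈ Planning.
From (g): Fynn ∉ Strategy.
(a): Testing already has 0, so the rest are out.
Suppose Tariq ∉ Strategy: no assignment then satisfies all the clues, so Tariq ∈ Strategy.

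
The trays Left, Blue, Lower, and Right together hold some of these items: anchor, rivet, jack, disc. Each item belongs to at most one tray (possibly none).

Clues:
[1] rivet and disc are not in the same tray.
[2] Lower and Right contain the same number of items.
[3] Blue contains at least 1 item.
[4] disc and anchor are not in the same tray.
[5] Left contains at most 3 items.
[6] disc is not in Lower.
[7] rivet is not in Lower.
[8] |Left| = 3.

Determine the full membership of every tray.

Left = {anchor, jack, rivet}; Blue = {disc}; Lower = {}; Right = {}

From (6): disc ∉ Lower.
From (7): rivet ∉ Lower.
Suppose anchor ∉ Left: no assignment then satisfies all the clues, so anchor ∈ Left.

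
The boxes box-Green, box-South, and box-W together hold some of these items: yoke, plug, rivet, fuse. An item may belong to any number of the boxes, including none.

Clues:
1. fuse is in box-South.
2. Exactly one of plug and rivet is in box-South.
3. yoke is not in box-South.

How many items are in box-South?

From (1): fuse ∈ box-South.
From (3): yoke ∉ box-South.

2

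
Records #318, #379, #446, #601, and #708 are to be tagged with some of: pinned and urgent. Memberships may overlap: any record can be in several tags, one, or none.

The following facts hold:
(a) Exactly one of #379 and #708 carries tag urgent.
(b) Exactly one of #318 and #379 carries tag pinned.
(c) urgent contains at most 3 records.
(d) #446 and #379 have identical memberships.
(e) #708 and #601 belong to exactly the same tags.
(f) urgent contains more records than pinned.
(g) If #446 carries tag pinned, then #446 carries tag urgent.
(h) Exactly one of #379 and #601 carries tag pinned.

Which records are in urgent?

urgent = {#318, #379, #446}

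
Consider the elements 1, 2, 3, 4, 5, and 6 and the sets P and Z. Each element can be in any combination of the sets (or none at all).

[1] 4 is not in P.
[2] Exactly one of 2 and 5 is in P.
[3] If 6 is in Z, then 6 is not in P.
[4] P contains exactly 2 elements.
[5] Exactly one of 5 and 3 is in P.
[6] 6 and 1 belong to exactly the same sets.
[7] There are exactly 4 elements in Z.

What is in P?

P = {2, 3}

From (1): 4 ∉ P.
Suppose 1 ∈ P: no assignment then satisfies all the clues, so 1 ∉ P.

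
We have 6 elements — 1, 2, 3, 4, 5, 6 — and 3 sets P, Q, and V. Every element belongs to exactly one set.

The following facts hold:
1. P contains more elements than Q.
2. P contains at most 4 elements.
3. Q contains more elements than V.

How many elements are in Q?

2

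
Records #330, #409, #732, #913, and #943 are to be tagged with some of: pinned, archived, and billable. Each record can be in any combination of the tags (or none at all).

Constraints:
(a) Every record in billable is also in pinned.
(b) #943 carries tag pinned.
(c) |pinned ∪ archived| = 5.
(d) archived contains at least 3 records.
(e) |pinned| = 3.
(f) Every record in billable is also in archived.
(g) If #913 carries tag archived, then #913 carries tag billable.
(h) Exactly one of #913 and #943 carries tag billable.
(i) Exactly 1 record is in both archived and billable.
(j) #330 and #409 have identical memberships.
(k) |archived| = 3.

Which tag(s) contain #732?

#732: pinned

From (b): #943 ∈ pinned.
Suppose #732 ∉ pinned: no assignment then satisfies all the clues, so #732 ∈ pinned.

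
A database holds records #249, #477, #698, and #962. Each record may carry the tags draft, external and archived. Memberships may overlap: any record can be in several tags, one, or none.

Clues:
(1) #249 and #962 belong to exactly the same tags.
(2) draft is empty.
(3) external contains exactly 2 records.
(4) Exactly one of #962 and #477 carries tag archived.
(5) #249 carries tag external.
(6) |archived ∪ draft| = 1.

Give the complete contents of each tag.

draft = {}; external = {#249, #962}; archived = {#477}

From (5): #249 ∈ external.
(1): #962 matches #249: #962 ∈ external.
(2): draft already has 0, so the rest are out.
(3): external already has 2, so the rest are out.
Suppose #249 ∈ archived: no assignment then satisfies all the clues, so #249 ∉ archived.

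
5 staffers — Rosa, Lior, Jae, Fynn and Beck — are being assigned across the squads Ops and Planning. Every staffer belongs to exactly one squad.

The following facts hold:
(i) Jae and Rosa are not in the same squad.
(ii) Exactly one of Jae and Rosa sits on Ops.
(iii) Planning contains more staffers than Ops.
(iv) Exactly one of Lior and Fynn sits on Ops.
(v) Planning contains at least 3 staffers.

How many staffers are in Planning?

3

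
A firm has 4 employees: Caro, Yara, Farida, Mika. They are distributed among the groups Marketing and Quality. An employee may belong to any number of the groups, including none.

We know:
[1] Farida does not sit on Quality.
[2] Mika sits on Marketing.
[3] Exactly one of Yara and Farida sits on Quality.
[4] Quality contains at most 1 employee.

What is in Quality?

Quality = {Yara}

From (1): Farida ∉ Quality.
From (2): Mika ∈ Marketing.
(3) (exactly one): Yara ∈ Quality.
(4): Quality already has 1, so the rest are out.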